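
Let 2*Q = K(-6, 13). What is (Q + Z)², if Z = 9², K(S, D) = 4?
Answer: 6889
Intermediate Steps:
Q = 2 (Q = (½)*4 = 2)
Z = 81
(Q + Z)² = (2 + 81)² = 83² = 6889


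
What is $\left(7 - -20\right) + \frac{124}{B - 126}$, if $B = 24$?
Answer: $\frac{1315}{51} \approx 25.784$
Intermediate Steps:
$\left(7 - -20\right) + \frac{124}{B - 126} = \left(7 - -20\right) + \frac{124}{24 - 126} = \left(7 + 20\right) + \frac{124}{-102} = 27 + 124 \left(- \frac{1}{102}\right) = 27 - \frac{62}{51} = \frac{1315}{51}$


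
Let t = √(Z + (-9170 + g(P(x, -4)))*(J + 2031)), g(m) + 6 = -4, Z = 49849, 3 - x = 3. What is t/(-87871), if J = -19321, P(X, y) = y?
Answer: -√158772049/87871 ≈ -0.14340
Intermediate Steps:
x = 0 (x = 3 - 1*3 = 3 - 3 = 0)
g(m) = -10 (g(m) = -6 - 4 = -10)
t = √158772049 (t = √(49849 + (-9170 - 10)*(-19321 + 2031)) = √(49849 - 9180*(-17290)) = √(49849 + 158722200) = √158772049 ≈ 12600.)
t/(-87871) = √158772049/(-87871) = √158772049*(-1/87871) = -√158772049/87871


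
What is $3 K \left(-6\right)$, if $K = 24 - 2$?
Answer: $-396$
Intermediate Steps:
$K = 22$
$3 K \left(-6\right) = 3 \cdot 22 \left(-6\right) = 66 \left(-6\right) = -396$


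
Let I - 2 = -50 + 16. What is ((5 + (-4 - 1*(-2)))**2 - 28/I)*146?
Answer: 5767/4 ≈ 1441.8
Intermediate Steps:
I = -32 (I = 2 + (-50 + 16) = 2 - 34 = -32)
((5 + (-4 - 1*(-2)))**2 - 28/I)*146 = ((5 + (-4 - 1*(-2)))**2 - 28/(-32))*146 = ((5 + (-4 + 2))**2 - 28*(-1/32))*146 = ((5 - 2)**2 + 7/8)*146 = (3**2 + 7/8)*146 = (9 + 7/8)*146 = (79/8)*146 = 5767/4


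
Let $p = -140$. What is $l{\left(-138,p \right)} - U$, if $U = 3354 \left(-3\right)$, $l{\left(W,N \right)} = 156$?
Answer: $10218$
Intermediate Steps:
$U = -10062$
$l{\left(-138,p \right)} - U = 156 - -10062 = 156 + 10062 = 10218$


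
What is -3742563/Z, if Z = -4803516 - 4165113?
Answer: 1247521/2989543 ≈ 0.41729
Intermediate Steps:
Z = -8968629
-3742563/Z = -3742563/(-8968629) = -3742563*(-1/8968629) = 1247521/2989543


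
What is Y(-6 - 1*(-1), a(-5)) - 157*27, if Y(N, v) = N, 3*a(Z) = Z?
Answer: -4244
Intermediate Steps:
a(Z) = Z/3
Y(-6 - 1*(-1), a(-5)) - 157*27 = (-6 - 1*(-1)) - 157*27 = (-6 + 1) - 4239 = -5 - 4239 = -4244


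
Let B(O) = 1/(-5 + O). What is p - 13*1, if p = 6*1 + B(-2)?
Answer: -50/7 ≈ -7.1429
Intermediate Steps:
p = 41/7 (p = 6*1 + 1/(-5 - 2) = 6 + 1/(-7) = 6 - 1/7 = 41/7 ≈ 5.8571)
p - 13*1 = 41/7 - 13*1 = 41/7 - 13 = -50/7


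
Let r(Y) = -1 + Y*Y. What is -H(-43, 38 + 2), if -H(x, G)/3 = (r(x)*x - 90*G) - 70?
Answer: -249402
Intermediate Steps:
r(Y) = -1 + Y²
H(x, G) = 210 + 270*G - 3*x*(-1 + x²) (H(x, G) = -3*(((-1 + x²)*x - 90*G) - 70) = -3*((x*(-1 + x²) - 90*G) - 70) = -3*((-90*G + x*(-1 + x²)) - 70) = -3*(-70 - 90*G + x*(-1 + x²)) = 210 + 270*G - 3*x*(-1 + x²))
-H(-43, 38 + 2) = -(210 - 3*(-43)³ + 3*(-43) + 270*(38 + 2)) = -(210 - 3*(-79507) - 129 + 270*40) = -(210 + 238521 - 129 + 10800) = -1*249402 = -249402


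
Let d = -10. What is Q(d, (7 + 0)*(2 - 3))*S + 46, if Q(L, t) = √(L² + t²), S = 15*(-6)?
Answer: 46 - 90*√149 ≈ -1052.6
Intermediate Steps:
S = -90
Q(d, (7 + 0)*(2 - 3))*S + 46 = √((-10)² + ((7 + 0)*(2 - 3))²)*(-90) + 46 = √(100 + (7*(-1))²)*(-90) + 46 = √(100 + (-7)²)*(-90) + 46 = √(100 + 49)*(-90) + 46 = √149*(-90) + 46 = -90*√149 + 46 = 46 - 90*√149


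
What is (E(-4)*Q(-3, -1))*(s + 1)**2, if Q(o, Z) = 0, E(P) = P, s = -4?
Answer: 0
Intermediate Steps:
(E(-4)*Q(-3, -1))*(s + 1)**2 = (-4*0)*(-4 + 1)**2 = 0*(-3)**2 = 0*9 = 0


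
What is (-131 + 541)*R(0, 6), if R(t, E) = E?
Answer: 2460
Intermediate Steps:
(-131 + 541)*R(0, 6) = (-131 + 541)*6 = 410*6 = 2460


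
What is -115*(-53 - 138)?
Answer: 21965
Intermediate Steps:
-115*(-53 - 138) = -115*(-191) = 21965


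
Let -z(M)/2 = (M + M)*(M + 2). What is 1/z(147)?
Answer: -1/87612 ≈ -1.1414e-5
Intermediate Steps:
z(M) = -4*M*(2 + M) (z(M) = -2*(M + M)*(M + 2) = -2*2*M*(2 + M) = -4*M*(2 + M))
1/z(147) = 1/(-4*147*(2 + 147)) = 1/(-4*147*149) = 1/(-87612) = -1/87612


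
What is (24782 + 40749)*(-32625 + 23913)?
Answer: -570906072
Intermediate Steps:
(24782 + 40749)*(-32625 + 23913) = 65531*(-8712) = -570906072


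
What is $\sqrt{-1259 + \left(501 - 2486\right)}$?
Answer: $2 i \sqrt{811} \approx 56.956 i$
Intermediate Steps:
$\sqrt{-1259 + \left(501 - 2486\right)} = \sqrt{-1259 - 1985} = \sqrt{-3244} = 2 i \sqrt{811}$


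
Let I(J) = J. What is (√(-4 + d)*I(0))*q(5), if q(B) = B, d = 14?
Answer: 0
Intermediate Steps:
(√(-4 + d)*I(0))*q(5) = (√(-4 + 14)*0)*5 = (√10*0)*5 = 0*5 = 0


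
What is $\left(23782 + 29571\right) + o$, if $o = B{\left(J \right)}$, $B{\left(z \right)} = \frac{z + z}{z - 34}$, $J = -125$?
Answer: $\frac{8483377}{159} \approx 53355.0$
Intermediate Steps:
$B{\left(z \right)} = \frac{2 z}{-34 + z}$
$o = \frac{250}{159}$ ($o = 2 \left(-125\right) \frac{1}{-34 - 125} = 2 \left(-125\right) \frac{1}{-159} = 2 \left(-125\right) \left(- \frac{1}{159}\right) = \frac{250}{159} \approx 1.5723$)
$\left(23782 + 29571\right) + o = \left(23782 + 29571\right) + \frac{250}{159} = 53353 + \frac{250}{159} = \frac{8483377}{159}$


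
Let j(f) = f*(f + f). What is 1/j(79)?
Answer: 1/12482 ≈ 8.0115e-5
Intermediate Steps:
j(f) = 2*f**2 (j(f) = f*(2*f) = 2*f**2)
1/j(79) = 1/(2*79**2) = 1/(2*6241) = 1/12482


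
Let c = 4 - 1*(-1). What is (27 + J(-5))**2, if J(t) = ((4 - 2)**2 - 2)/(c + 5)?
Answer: 18496/25 ≈ 739.84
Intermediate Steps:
c = 5 (c = 4 + 1 = 5)
J(t) = 1/5 (J(t) = ((4 - 2)**2 - 2)/(5 + 5) = (2**2 - 2)/10 = (4 - 2)*(1/10) = 2*(1/10) = 1/5)
(27 + J(-5))**2 = (27 + 1/5)**2 = (136/5)**2 = 18496/25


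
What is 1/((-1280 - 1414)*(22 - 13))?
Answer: -1/24246 ≈ -4.1244e-5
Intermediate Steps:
1/((-1280 - 1414)*(22 - 13)) = 1/(-2694*9) = -1/2694*⅑ = -1/24246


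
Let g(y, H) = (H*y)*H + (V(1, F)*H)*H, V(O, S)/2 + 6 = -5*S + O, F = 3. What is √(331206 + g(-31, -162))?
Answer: I*√1532118 ≈ 1237.8*I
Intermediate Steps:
V(O, S) = -12 - 10*S + 2*O (V(O, S) = -12 + 2*(-5*S + O) = -12 + 2*(O - 5*S) = -12 + (-10*S + 2*O) = -12 - 10*S + 2*O)
g(y, H) = -40*H² + y*H² (g(y, H) = (H*y)*H + ((-12 - 10*3 + 2*1)*H)*H = y*H² + ((-12 - 30 + 2)*H)*H = y*H² + (-40*H)*H = y*H² - 40*H² = -40*H² + y*H²)
√(331206 + g(-31, -162)) = √(331206 + (-162)²*(-40 - 31)) = √(331206 + 26244*(-71)) = √(331206 - 1863324) = √(-1532118) = I*√1532118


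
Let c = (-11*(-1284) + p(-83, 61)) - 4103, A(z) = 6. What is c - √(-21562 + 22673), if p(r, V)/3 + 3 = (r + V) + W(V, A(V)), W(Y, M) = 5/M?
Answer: 19897/2 - √1111 ≈ 9915.2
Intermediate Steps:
p(r, V) = -13/2 + 3*V + 3*r (p(r, V) = -9 + 3*((r + V) + 5/6) = -9 + 3*((V + r) + 5*(⅙)) = -9 + 3*((V + r) + ⅚) = -9 + 3*(⅚ + V + r) = -9 + (5/2 + 3*V + 3*r) = -13/2 + 3*V + 3*r)
c = 19897/2 (c = (-11*(-1284) + (-13/2 + 3*61 + 3*(-83))) - 4103 = (14124 + (-13/2 + 183 - 249)) - 4103 = (14124 - 145/2) - 4103 = 28103/2 - 4103 = 19897/2 ≈ 9948.5)
c - √(-21562 + 22673) = 19897/2 - √(-21562 + 22673) = 19897/2 - √1111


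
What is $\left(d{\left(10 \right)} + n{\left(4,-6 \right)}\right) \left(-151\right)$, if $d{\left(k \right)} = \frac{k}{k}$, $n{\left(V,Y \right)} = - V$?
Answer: $453$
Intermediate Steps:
$d{\left(k \right)} = 1$
$\left(d{\left(10 \right)} + n{\left(4,-6 \right)}\right) \left(-151\right) = \left(1 - 4\right) \left(-151\right) = \left(-3\right) \left(-151\right) = 453$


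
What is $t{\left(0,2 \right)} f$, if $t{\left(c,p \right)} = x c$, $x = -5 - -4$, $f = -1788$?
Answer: $0$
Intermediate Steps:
$x = -1$ ($x = -5 + 4 = -1$)
$t{\left(c,p \right)} = - c$
$t{\left(0,2 \right)} f = \left(-1\right) 0 \left(-1788\right) = 0 \left(-1788\right) = 0$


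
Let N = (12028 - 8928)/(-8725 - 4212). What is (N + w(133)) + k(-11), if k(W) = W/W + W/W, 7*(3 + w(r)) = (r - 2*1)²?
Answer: 221899598/90559 ≈ 2450.3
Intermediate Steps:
w(r) = -3 + (-2 + r)²/7 (w(r) = -3 + (r - 2*1)²/7 = -3 + (r - 2)²/7 = -3 + (-2 + r)²/7)
N = -3100/12937 (N = 3100/(-12937) = 3100*(-1/12937) = -3100/12937 ≈ -0.23962)
k(W) = 2 (k(W) = 1 + 1 = 2)
(N + w(133)) + k(-11) = (-3100/12937 + (-3 + (-2 + 133)²/7)) + 2 = (-3100/12937 + (-3 + (⅐)*131²)) + 2 = (-3100/12937 + (-3 + (⅐)*17161)) + 2 = (-3100/12937 + (-3 + 17161/7)) + 2 = (-3100/12937 + 17140/7) + 2 = 221718480/90559 + 2 = 221899598/90559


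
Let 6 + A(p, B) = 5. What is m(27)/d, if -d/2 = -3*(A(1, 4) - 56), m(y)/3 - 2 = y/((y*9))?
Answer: -1/54 ≈ -0.018519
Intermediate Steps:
A(p, B) = -1 (A(p, B) = -6 + 5 = -1)
m(y) = 19/3 (m(y) = 6 + 3*(y/((y*9))) = 6 + 3*(y/((9*y))) = 6 + 3*(y*(1/(9*y))) = 6 + 3*(⅑) = 6 + ⅓ = 19/3)
d = -342 (d = -(-6)*(-1 - 56) = -(-6)*(-57) = -2*171 = -342)
m(27)/d = (19/3)/(-342) = (19/3)*(-1/342) = -1/54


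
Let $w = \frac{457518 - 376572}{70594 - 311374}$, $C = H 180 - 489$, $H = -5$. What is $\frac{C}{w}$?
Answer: $\frac{18580190}{4497} \approx 4131.7$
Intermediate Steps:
$C = -1389$ ($C = \left(-5\right) 180 - 489 = -900 - 489 = -1389$)
$w = - \frac{13491}{40130}$ ($w = \frac{80946}{-240780} = 80946 \left(- \frac{1}{240780}\right) = - \frac{13491}{40130} \approx -0.33618$)
$\frac{C}{w} = - \frac{1389}{- \frac{13491}{40130}} = \left(-1389\right) \left(- \frac{40130}{13491}\right) = \frac{18580190}{4497}$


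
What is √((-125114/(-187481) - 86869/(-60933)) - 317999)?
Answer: 2*I*√10374867261084185693339037/11423779773 ≈ 563.91*I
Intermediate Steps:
√((-125114/(-187481) - 86869/(-60933)) - 317999) = √((-125114*(-1/187481) - 86869*(-1/60933)) - 317999) = √((125114/187481 + 86869/60933) - 317999) = √(23909858351/11423779773 - 317999) = √(-3632726634175876/11423779773) = 2*I*√10374867261084185693339037/11423779773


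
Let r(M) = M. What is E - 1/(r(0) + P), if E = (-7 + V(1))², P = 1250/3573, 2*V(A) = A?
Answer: 98479/2500 ≈ 39.392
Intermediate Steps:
V(A) = A/2
P = 1250/3573 (P = 1250*(1/3573) = 1250/3573 ≈ 0.34985)
E = 169/4 (E = (-7 + (½)*1)² = (-7 + ½)² = (-13/2)² = 169/4 ≈ 42.250)
E - 1/(r(0) + P) = 169/4 - 1/(0 + 1250/3573) = 169/4 - 1/1250/3573 = 169/4 - 1*3573/1250 = 169/4 - 3573/1250 = 98479/2500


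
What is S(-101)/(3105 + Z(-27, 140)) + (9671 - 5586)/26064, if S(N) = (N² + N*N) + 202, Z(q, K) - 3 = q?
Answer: 183202847/26767728 ≈ 6.8442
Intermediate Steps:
Z(q, K) = 3 + q
S(N) = 202 + 2*N² (S(N) = (N² + N²) + 202 = 2*N² + 202 = 202 + 2*N²)
S(-101)/(3105 + Z(-27, 140)) + (9671 - 5586)/26064 = (202 + 2*(-101)²)/(3105 + (3 - 27)) + (9671 - 5586)/26064 = (202 + 2*10201)/(3105 - 24) + 4085*(1/26064) = (202 + 20402)/3081 + 4085/26064 = 20604*(1/3081) + 4085/26064 = 6868/1027 + 4085/26064 = 183202847/26767728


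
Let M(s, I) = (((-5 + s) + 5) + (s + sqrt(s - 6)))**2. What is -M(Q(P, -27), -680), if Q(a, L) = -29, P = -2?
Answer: -3329 + 116*I*sqrt(35) ≈ -3329.0 + 686.27*I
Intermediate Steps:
M(s, I) = (sqrt(-6 + s) + 2*s)**2 (M(s, I) = (s + (s + sqrt(-6 + s)))**2 = (sqrt(-6 + s) + 2*s)**2)
-M(Q(P, -27), -680) = -(sqrt(-6 - 29) + 2*(-29))**2 = -(sqrt(-35) - 58)**2 = -(I*sqrt(35) - 58)**2 = -(-58 + I*sqrt(35))**2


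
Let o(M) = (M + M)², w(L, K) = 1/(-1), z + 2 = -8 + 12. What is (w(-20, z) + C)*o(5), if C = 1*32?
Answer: 3100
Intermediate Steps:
C = 32
z = 2 (z = -2 + (-8 + 12) = -2 + 4 = 2)
w(L, K) = -1
o(M) = 4*M² (o(M) = (2*M)² = 4*M²)
(w(-20, z) + C)*o(5) = (-1 + 32)*(4*5²) = 31*(4*25) = 31*100 = 3100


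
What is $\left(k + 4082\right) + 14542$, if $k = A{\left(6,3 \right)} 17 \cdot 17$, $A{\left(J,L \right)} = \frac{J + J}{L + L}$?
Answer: $19202$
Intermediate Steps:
$A{\left(J,L \right)} = \frac{J}{L}$ ($A{\left(J,L \right)} = \frac{2 J}{2 L} = 2 J \frac{1}{2 L} = \frac{J}{L}$)
$k = 578$ ($k = \frac{6}{3} \cdot 17 \cdot 17 = 6 \cdot \frac{1}{3} \cdot 17 \cdot 17 = 2 \cdot 17 \cdot 17 = 34 \cdot 17 = 578$)
$\left(k + 4082\right) + 14542 = \left(578 + 4082\right) + 14542 = 4660 + 14542 = 19202$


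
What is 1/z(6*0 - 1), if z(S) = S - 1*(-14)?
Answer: 1/13 ≈ 0.076923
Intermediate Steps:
z(S) = 14 + S (z(S) = S + 14 = 14 + S)
1/z(6*0 - 1) = 1/(14 + (6*0 - 1)) = 1/(14 + (0 - 1)) = 1/(14 - 1) = 1/13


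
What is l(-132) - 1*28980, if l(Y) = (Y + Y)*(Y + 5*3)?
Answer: 1908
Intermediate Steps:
l(Y) = 2*Y*(15 + Y) (l(Y) = (2*Y)*(Y + 15) = (2*Y)*(15 + Y) = 2*Y*(15 + Y))
l(-132) - 1*28980 = 2*(-132)*(15 - 132) - 1*28980 = 2*(-132)*(-117) - 28980 = 30888 - 28980 = 1908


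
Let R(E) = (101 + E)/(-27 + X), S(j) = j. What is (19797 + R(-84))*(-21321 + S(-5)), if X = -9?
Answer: -7599253525/18 ≈ -4.2218e+8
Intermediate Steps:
R(E) = -101/36 - E/36 (R(E) = (101 + E)/(-27 - 9) = (101 + E)/(-36) = (101 + E)*(-1/36) = -101/36 - E/36)
(19797 + R(-84))*(-21321 + S(-5)) = (19797 + (-101/36 - 1/36*(-84)))*(-21321 - 5) = (19797 + (-101/36 + 7/3))*(-21326) = (19797 - 17/36)*(-21326) = (712675/36)*(-21326) = -7599253525/18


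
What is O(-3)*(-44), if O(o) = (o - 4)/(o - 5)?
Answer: -77/2 ≈ -38.500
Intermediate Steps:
O(o) = (-4 + o)/(-5 + o)
O(-3)*(-44) = ((-4 - 3)/(-5 - 3))*(-44) = (-7/(-8))*(-44) = -1/8*(-7)*(-44) = (7/8)*(-44) = -77/2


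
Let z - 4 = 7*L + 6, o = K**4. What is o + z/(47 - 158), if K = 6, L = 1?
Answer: 143839/111 ≈ 1295.8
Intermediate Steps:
o = 1296 (o = 6**4 = 1296)
z = 17 (z = 4 + (7*1 + 6) = 4 + (7 + 6) = 4 + 13 = 17)
o + z/(47 - 158) = 1296 + 17/(47 - 158) = 1296 + 17/(-111) = 1296 + 17*(-1/111) = 1296 - 17/111 = 143839/111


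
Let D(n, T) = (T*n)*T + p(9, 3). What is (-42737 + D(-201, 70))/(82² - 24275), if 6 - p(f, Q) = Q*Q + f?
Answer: 1027649/17551 ≈ 58.552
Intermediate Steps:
p(f, Q) = 6 - f - Q² (p(f, Q) = 6 - (Q*Q + f) = 6 - (Q² + f) = 6 - (f + Q²) = 6 + (-f - Q²) = 6 - f - Q²)
D(n, T) = -12 + n*T² (D(n, T) = (T*n)*T + (6 - 1*9 - 1*3²) = n*T² + (6 - 9 - 1*9) = n*T² + (6 - 9 - 9) = n*T² - 12 = -12 + n*T²)
(-42737 + D(-201, 70))/(82² - 24275) = (-42737 + (-12 - 201*70²))/(82² - 24275) = (-42737 + (-12 - 201*4900))/(6724 - 24275) = (-42737 + (-12 - 984900))/(-17551) = (-42737 - 984912)*(-1/17551) = -1027649*(-1/17551) = 1027649/17551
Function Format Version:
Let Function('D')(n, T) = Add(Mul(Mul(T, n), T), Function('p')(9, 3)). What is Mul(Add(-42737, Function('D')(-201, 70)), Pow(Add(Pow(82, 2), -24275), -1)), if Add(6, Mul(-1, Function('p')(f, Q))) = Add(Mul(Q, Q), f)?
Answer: Rational(1027649, 17551) ≈ 58.552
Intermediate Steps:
Function('p')(f, Q) = Add(6, Mul(-1, f), Mul(-1, Pow(Q, 2))) (Function('p')(f, Q) = Add(6, Mul(-1, Add(Mul(Q, Q), f))) = Add(6, Mul(-1, Add(Pow(Q, 2), f))) = Add(6, Mul(-1, Add(f, Pow(Q, 2)))) = Add(6, Add(Mul(-1, f), Mul(-1, Pow(Q, 2)))) = Add(6, Mul(-1, f), Mul(-1, Pow(Q, 2))))
Function('D')(n, T) = Add(-12, Mul(n, Pow(T, 2))) (Function('D')(n, T) = Add(Mul(Mul(T, n), T), Add(6, Mul(-1, 9), Mul(-1, Pow(3, 2)))) = Add(Mul(n, Pow(T, 2)), Add(6, -9, Mul(-1, 9))) = Add(Mul(n, Pow(T, 2)), Add(6, -9, -9)) = Add(Mul(n, Pow(T, 2)), -12) = Add(-12, Mul(n, Pow(T, 2))))
Mul(Add(-42737, Function('D')(-201, 70)), Pow(Add(Pow(82, 2), -24275), -1)) = Mul(Add(-42737, Add(-12, Mul(-201, Pow(70, 2)))), Pow(Add(Pow(82, 2), -24275), -1)) = Mul(Add(-42737, Add(-12, Mul(-201, 4900))), Pow(Add(6724, -24275), -1)) = Mul(Add(-42737, Add(-12, -984900)), Pow(-17551, -1)) = Mul(Add(-42737, -984912), Rational(-1, 17551)) = Mul(-1027649, Rational(-1, 17551)) = Rational(1027649, 17551)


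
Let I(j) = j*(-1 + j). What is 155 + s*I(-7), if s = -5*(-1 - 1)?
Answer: 715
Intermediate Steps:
s = 10 (s = -5*(-2) = 10)
155 + s*I(-7) = 155 + 10*(-7*(-1 - 7)) = 155 + 10*(-7*(-8)) = 155 + 10*56 = 155 + 560 = 715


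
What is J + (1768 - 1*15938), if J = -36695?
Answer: -50865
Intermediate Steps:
J + (1768 - 1*15938) = -36695 + (1768 - 1*15938) = -36695 + (1768 - 15938) = -36695 - 14170 = -50865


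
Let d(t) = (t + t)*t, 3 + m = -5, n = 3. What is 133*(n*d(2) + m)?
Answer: 2128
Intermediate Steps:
m = -8 (m = -3 - 5 = -8)
d(t) = 2*t² (d(t) = (2*t)*t = 2*t²)
133*(n*d(2) + m) = 133*(3*(2*2²) - 8) = 133*(3*(2*4) - 8) = 133*(3*8 - 8) = 133*(24 - 8) = 133*16 = 2128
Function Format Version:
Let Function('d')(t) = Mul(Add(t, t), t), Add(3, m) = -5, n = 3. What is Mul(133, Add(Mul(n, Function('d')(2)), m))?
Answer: 2128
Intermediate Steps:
m = -8 (m = Add(-3, -5) = -8)
Function('d')(t) = Mul(2, Pow(t, 2)) (Function('d')(t) = Mul(Mul(2, t), t) = Mul(2, Pow(t, 2)))
Mul(133, Add(Mul(n, Function('d')(2)), m)) = Mul(133, Add(Mul(3, Mul(2, Pow(2, 2))), -8)) = Mul(133, Add(Mul(3, Mul(2, 4)), -8)) = Mul(133, Add(Mul(3, 8), -8)) = Mul(133, Add(24, -8)) = Mul(133, 16) = 2128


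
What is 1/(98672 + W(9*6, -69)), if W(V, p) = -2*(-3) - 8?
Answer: 1/98670 ≈ 1.0135e-5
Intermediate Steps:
W(V, p) = -2 (W(V, p) = 6 - 8 = -2)
1/(98672 + W(9*6, -69)) = 1/(98672 - 2) = 1/98670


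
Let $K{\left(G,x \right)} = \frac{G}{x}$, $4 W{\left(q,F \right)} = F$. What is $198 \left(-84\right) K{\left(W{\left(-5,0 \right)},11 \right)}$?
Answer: $0$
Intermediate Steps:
$W{\left(q,F \right)} = \frac{F}{4}$
$198 \left(-84\right) K{\left(W{\left(-5,0 \right)},11 \right)} = 198 \left(-84\right) \frac{\frac{1}{4} \cdot 0}{11} = - 16632 \cdot 0 \cdot \frac{1}{11} = \left(-16632\right) 0 = 0$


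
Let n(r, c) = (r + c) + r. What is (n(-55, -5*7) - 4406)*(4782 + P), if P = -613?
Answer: -18973119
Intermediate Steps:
n(r, c) = c + 2*r (n(r, c) = (c + r) + r = c + 2*r)
(n(-55, -5*7) - 4406)*(4782 + P) = ((-5*7 + 2*(-55)) - 4406)*(4782 - 613) = ((-35 - 110) - 4406)*4169 = (-145 - 4406)*4169 = -4551*4169 = -18973119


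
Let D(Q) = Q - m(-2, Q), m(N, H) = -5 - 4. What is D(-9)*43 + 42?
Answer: 42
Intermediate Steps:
m(N, H) = -9
D(Q) = 9 + Q (D(Q) = Q - 1*(-9) = Q + 9 = 9 + Q)
D(-9)*43 + 42 = (9 - 9)*43 + 42 = 0*43 + 42 = 0 + 42 = 42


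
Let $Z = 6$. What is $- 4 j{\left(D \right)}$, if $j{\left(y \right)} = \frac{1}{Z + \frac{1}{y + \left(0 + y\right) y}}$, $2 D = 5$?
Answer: $- \frac{70}{107} \approx -0.65421$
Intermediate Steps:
$D = \frac{5}{2}$ ($D = \frac{1}{2} \cdot 5 = \frac{5}{2} \approx 2.5$)
$j{\left(y \right)} = \frac{1}{6 + \frac{1}{y + y^{2}}}$ ($j{\left(y \right)} = \frac{1}{6 + \frac{1}{y + \left(0 + y\right) y}} = \frac{1}{6 + \frac{1}{y + y y}} = \frac{1}{6 + \frac{1}{y + y^{2}}}$)
$- 4 j{\left(D \right)} = - 4 \frac{5 \left(1 + \frac{5}{2}\right)}{2 \left(1 + 6 \cdot \frac{5}{2} + 6 \left(\frac{5}{2}\right)^{2}\right)} = - 4 \cdot \frac{5}{2} \frac{1}{1 + 15 + 6 \cdot \frac{25}{4}} \cdot \frac{7}{2} = - 4 \cdot \frac{5}{2} \frac{1}{1 + 15 + \frac{75}{2}} \cdot \frac{7}{2} = - 4 \cdot \frac{5}{2} \frac{1}{\frac{107}{2}} \cdot \frac{7}{2} = - 4 \cdot \frac{5}{2} \cdot \frac{2}{107} \cdot \frac{7}{2} = \left(-4\right) \frac{35}{214} = - \frac{70}{107}$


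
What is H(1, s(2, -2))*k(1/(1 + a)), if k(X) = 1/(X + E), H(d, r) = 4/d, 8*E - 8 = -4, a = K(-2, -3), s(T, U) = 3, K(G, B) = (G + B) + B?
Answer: 56/5 ≈ 11.200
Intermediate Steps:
K(G, B) = G + 2*B (K(G, B) = (B + G) + B = G + 2*B)
a = -8 (a = -2 + 2*(-3) = -2 - 6 = -8)
E = ½ (E = 1 + (⅛)*(-4) = 1 - ½ = ½ ≈ 0.50000)
k(X) = 1/(½ + X) (k(X) = 1/(X + ½) = 1/(½ + X))
H(1, s(2, -2))*k(1/(1 + a)) = (4/1)*(2/(1 + 2/(1 - 8))) = (4*1)*(2/(1 + 2/(-7))) = 4*(2/(1 + 2*(-⅐))) = 4*(2/(1 - 2/7)) = 4*(2/(5/7)) = 4*(2*(7/5)) = 4*(14/5) = 56/5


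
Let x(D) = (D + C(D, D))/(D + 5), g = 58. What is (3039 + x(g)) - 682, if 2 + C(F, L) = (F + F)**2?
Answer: 54001/21 ≈ 2571.5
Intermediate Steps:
C(F, L) = -2 + 4*F**2 (C(F, L) = -2 + (F + F)**2 = -2 + (2*F)**2 = -2 + 4*F**2)
x(D) = (-2 + D + 4*D**2)/(5 + D) (x(D) = (D + (-2 + 4*D**2))/(D + 5) = (-2 + D + 4*D**2)/(5 + D))
(3039 + x(g)) - 682 = (3039 + (-2 + 58 + 4*58**2)/(5 + 58)) - 682 = (3039 + (-2 + 58 + 4*3364)/63) - 682 = (3039 + (-2 + 58 + 13456)/63) - 682 = (3039 + (1/63)*13512) - 682 = (3039 + 4504/21) - 682 = 68323/21 - 682 = 54001/21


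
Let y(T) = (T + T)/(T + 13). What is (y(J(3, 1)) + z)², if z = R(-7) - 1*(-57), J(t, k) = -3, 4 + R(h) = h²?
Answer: 257049/25 ≈ 10282.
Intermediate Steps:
R(h) = -4 + h²
z = 102 (z = (-4 + (-7)²) - 1*(-57) = (-4 + 49) + 57 = 45 + 57 = 102)
y(T) = 2*T/(13 + T) (y(T) = (2*T)/(13 + T) = 2*T/(13 + T))
(y(J(3, 1)) + z)² = (2*(-3)/(13 - 3) + 102)² = (2*(-3)/10 + 102)² = (2*(-3)*(⅒) + 102)² = (-⅗ + 102)² = (507/5)² = 257049/25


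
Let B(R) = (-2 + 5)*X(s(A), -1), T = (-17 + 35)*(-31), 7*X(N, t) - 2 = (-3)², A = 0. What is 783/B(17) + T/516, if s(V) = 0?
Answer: 156099/946 ≈ 165.01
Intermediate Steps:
X(N, t) = 11/7 (X(N, t) = 2/7 + (⅐)*(-3)² = 2/7 + (⅐)*9 = 2/7 + 9/7 = 11/7)
T = -558 (T = 18*(-31) = -558)
B(R) = 33/7 (B(R) = (-2 + 5)*(11/7) = 3*(11/7) = 33/7)
783/B(17) + T/516 = 783/(33/7) - 558/516 = 783*(7/33) - 558*1/516 = 1827/11 - 93/86 = 156099/946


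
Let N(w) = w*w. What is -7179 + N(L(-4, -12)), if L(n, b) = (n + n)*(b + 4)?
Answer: -3083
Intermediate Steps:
L(n, b) = 2*n*(4 + b) (L(n, b) = (2*n)*(4 + b) = 2*n*(4 + b))
N(w) = w**2
-7179 + N(L(-4, -12)) = -7179 + (2*(-4)*(4 - 12))**2 = -7179 + (2*(-4)*(-8))**2 = -7179 + 64**2 = -7179 + 4096 = -3083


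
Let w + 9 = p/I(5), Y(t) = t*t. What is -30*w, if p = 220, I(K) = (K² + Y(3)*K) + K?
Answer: 182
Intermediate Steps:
Y(t) = t²
I(K) = K² + 10*K (I(K) = (K² + 3²*K) + K = (K² + 9*K) + K = K² + 10*K)
w = -91/15 (w = -9 + 220/((5*(10 + 5))) = -9 + 220/((5*15)) = -9 + 220/75 = -9 + 220*(1/75) = -9 + 44/15 = -91/15 ≈ -6.0667)
-30*w = -30*(-91/15) = 182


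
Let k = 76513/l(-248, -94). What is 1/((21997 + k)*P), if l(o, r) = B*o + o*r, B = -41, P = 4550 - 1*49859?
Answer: -11160/11123904310519 ≈ -1.0032e-9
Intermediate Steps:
P = -45309 (P = 4550 - 49859 = -45309)
l(o, r) = -41*o + o*r
k = 76513/33480 (k = 76513/((-248*(-41 - 94))) = 76513/((-248*(-135))) = 76513/33480 ≈ 2.2853)
1/((21997 + k)*P) = 1/((21997 + 76513/33480)*(-45309)) = -1/45309/(736536073/33480) = (33480/736536073)*(-1/45309) = -11160/11123904310519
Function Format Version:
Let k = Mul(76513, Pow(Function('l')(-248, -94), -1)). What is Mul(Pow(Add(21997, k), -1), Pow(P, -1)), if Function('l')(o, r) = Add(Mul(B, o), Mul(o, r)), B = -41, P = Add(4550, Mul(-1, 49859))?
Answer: Rational(-11160, 11123904310519) ≈ -1.0032e-9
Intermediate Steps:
P = -45309 (P = Add(4550, -49859) = -45309)
Function('l')(o, r) = Add(Mul(-41, o), Mul(o, r))
k = Rational(76513, 33480) (k = Mul(76513, Pow(Mul(-248, Add(-41, -94)), -1)) = Mul(76513, Pow(Mul(-248, -135), -1)) = Mul(76513, Pow(33480, -1)) = Mul(76513, Rational(1, 33480)) = Rational(76513, 33480) ≈ 2.2853)
Mul(Pow(Add(21997, k), -1), Pow(P, -1)) = Mul(Pow(Add(21997, Rational(76513, 33480)), -1), Pow(-45309, -1)) = Mul(Pow(Rational(736536073, 33480), -1), Rational(-1, 45309)) = Mul(Rational(33480, 736536073), Rational(-1, 45309)) = Rational(-11160, 11123904310519)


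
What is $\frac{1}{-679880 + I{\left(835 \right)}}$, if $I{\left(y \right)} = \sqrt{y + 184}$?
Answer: $- \frac{679880}{462236813381} - \frac{\sqrt{1019}}{462236813381} \approx -1.4709 \cdot 10^{-6}$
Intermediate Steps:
$I{\left(y \right)} = \sqrt{184 + y}$
$\frac{1}{-679880 + I{\left(835 \right)}} = \frac{1}{-679880 + \sqrt{184 + 835}} = \frac{1}{-679880 + \sqrt{1019}}$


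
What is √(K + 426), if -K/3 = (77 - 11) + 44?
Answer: 4*√6 ≈ 9.7980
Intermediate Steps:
K = -330 (K = -3*((77 - 11) + 44) = -3*(66 + 44) = -3*110 = -330)
√(K + 426) = √(-330 + 426) = √96 = 4*√6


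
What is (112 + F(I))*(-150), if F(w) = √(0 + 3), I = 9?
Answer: -16800 - 150*√3 ≈ -17060.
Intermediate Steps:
F(w) = √3
(112 + F(I))*(-150) = (112 + √3)*(-150) = -16800 - 150*√3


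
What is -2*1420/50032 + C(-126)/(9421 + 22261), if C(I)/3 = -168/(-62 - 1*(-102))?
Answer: -2022484/35382005 ≈ -0.057161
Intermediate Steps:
C(I) = -63/5 (C(I) = 3*(-168/(-62 - 1*(-102))) = 3*(-168/(-62 + 102)) = 3*(-168/40) = 3*(-168*1/40) = 3*(-21/5) = -63/5)
-2*1420/50032 + C(-126)/(9421 + 22261) = -2*1420/50032 - 63/(5*(9421 + 22261)) = -2840*1/50032 - 63/5/31682 = -355/6254 - 63/5*1/31682 = -355/6254 - 9/22630 = -2022484/35382005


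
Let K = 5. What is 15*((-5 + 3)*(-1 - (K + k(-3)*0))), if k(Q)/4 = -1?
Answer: 180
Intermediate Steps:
k(Q) = -4 (k(Q) = 4*(-1) = -4)
15*((-5 + 3)*(-1 - (K + k(-3)*0))) = 15*((-5 + 3)*(-1 - (5 - 4*0))) = 15*(-2*(-1 - (5 + 0))) = 15*(-2*(-1 - 1*5)) = 15*(-2*(-1 - 5)) = 15*(-2*(-6)) = 15*12 = 180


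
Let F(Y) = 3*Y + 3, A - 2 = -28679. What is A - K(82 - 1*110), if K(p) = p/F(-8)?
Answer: -86035/3 ≈ -28678.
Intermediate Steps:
A = -28677 (A = 2 - 28679 = -28677)
F(Y) = 3 + 3*Y
K(p) = -p/21 (K(p) = p/(3 + 3*(-8)) = p/(3 - 24) = p/(-21) = p*(-1/21) = -p/21)
A - K(82 - 1*110) = -28677 - (-1)*(82 - 1*110)/21 = -28677 - (-1)*(82 - 110)/21 = -28677 - (-1)*(-28)/21 = -28677 - 1*4/3 = -28677 - 4/3 = -86035/3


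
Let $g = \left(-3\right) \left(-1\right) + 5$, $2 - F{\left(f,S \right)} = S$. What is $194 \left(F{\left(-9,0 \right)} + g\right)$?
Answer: $1940$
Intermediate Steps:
$F{\left(f,S \right)} = 2 - S$
$g = 8$ ($g = 3 + 5 = 8$)
$194 \left(F{\left(-9,0 \right)} + g\right) = 194 \left(\left(2 - 0\right) + 8\right) = 194 \left(\left(2 + 0\right) + 8\right) = 194 \left(2 + 8\right) = 194 \cdot 10 = 1940$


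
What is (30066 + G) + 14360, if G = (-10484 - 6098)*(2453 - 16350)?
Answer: 230484480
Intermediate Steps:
G = 230440054 (G = -16582*(-13897) = 230440054)
(30066 + G) + 14360 = (30066 + 230440054) + 14360 = 230470120 + 14360 = 230484480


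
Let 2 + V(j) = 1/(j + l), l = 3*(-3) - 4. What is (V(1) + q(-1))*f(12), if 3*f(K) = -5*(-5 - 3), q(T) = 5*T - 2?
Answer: -1090/9 ≈ -121.11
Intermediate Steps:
q(T) = -2 + 5*T
l = -13 (l = -9 - 4 = -13)
V(j) = -2 + 1/(-13 + j) (V(j) = -2 + 1/(j - 13) = -2 + 1/(-13 + j))
f(K) = 40/3 (f(K) = (-5*(-5 - 3))/3 = (-5*(-8))/3 = (⅓)*40 = 40/3)
(V(1) + q(-1))*f(12) = ((27 - 2*1)/(-13 + 1) + (-2 + 5*(-1)))*(40/3) = ((27 - 2)/(-12) + (-2 - 5))*(40/3) = (-1/12*25 - 7)*(40/3) = (-25/12 - 7)*(40/3) = -109/12*40/3 = -1090/9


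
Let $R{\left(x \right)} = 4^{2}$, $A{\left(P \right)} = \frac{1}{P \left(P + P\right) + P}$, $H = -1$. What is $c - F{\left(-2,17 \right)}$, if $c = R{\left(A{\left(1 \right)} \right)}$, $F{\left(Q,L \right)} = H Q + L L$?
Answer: $-275$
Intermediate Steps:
$F{\left(Q,L \right)} = L^{2} - Q$ ($F{\left(Q,L \right)} = - Q + L L = - Q + L^{2} = L^{2} - Q$)
$A{\left(P \right)} = \frac{1}{P + 2 P^{2}}$ ($A{\left(P \right)} = \frac{1}{P 2 P + P} = \frac{1}{2 P^{2} + P} = \frac{1}{P + 2 P^{2}}$)
$R{\left(x \right)} = 16$
$c = 16$
$c - F{\left(-2,17 \right)} = 16 - \left(17^{2} - -2\right) = 16 - \left(289 + 2\right) = 16 - 291 = -275$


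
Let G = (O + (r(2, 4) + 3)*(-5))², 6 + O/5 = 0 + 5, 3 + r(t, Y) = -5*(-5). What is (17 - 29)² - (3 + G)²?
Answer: -285711265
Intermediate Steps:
r(t, Y) = 22 (r(t, Y) = -3 - 5*(-5) = -3 + 25 = 22)
O = -5 (O = -30 + 5*(0 + 5) = -30 + 5*5 = -30 + 25 = -5)
G = 16900 (G = (-5 + (22 + 3)*(-5))² = (-5 + 25*(-5))² = (-5 - 125)² = (-130)² = 16900)
(17 - 29)² - (3 + G)² = (17 - 29)² - (3 + 16900)² = (-12)² - 1*16903² = 144 - 1*285711409 = 144 - 285711409 = -285711265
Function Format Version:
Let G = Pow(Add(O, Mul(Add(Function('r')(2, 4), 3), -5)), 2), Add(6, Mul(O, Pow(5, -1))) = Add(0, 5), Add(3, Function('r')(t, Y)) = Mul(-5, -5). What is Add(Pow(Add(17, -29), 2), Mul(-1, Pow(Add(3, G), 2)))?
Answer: -285711265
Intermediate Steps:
Function('r')(t, Y) = 22 (Function('r')(t, Y) = Add(-3, Mul(-5, -5)) = Add(-3, 25) = 22)
O = -5 (O = Add(-30, Mul(5, Add(0, 5))) = Add(-30, Mul(5, 5)) = Add(-30, 25) = -5)
G = 16900 (G = Pow(Add(-5, Mul(Add(22, 3), -5)), 2) = Pow(Add(-5, Mul(25, -5)), 2) = Pow(Add(-5, -125), 2) = Pow(-130, 2) = 16900)
Add(Pow(Add(17, -29), 2), Mul(-1, Pow(Add(3, G), 2))) = Add(Pow(Add(17, -29), 2), Mul(-1, Pow(Add(3, 16900), 2))) = Add(Pow(-12, 2), Mul(-1, Pow(16903, 2))) = Add(144, Mul(-1, 285711409)) = Add(144, -285711409) = -285711265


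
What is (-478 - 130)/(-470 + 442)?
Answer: 152/7 ≈ 21.714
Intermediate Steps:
(-478 - 130)/(-470 + 442) = -608/(-28) = -608*(-1/28) = 152/7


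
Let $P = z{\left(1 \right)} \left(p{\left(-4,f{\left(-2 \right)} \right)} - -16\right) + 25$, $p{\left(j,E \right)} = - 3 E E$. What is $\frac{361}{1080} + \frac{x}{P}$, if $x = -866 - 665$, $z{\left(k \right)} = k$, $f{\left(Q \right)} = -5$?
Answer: $\frac{832877}{18360} \approx 45.364$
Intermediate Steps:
$p{\left(j,E \right)} = - 3 E^{2}$
$x = -1531$
$P = -34$ ($P = 1 \left(- 3 \left(-5\right)^{2} - -16\right) + 25 = 1 \left(\left(-3\right) 25 + 16\right) + 25 = 1 \left(-75 + 16\right) + 25 = 1 \left(-59\right) + 25 = -59 + 25 = -34$)
$\frac{361}{1080} + \frac{x}{P} = \frac{361}{1080} - \frac{1531}{-34} = 361 \cdot \frac{1}{1080} - - \frac{1531}{34} = \frac{361}{1080} + \frac{1531}{34} = \frac{832877}{18360}$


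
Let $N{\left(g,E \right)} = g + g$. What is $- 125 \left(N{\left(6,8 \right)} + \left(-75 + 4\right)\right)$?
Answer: $7375$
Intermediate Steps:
$N{\left(g,E \right)} = 2 g$
$- 125 \left(N{\left(6,8 \right)} + \left(-75 + 4\right)\right) = - 125 \left(2 \cdot 6 + \left(-75 + 4\right)\right) = - 125 \left(12 - 71\right) = \left(-125\right) \left(-59\right) = 7375$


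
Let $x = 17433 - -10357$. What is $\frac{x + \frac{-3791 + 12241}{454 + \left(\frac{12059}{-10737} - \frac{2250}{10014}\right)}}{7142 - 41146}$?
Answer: $- \frac{112785716370245}{137912593774432} \approx -0.81781$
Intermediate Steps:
$x = 27790$ ($x = 17433 + 10357 = 27790$)
$\frac{x + \frac{-3791 + 12241}{454 + \left(\frac{12059}{-10737} - \frac{2250}{10014}\right)}}{7142 - 41146} = \frac{27790 + \frac{-3791 + 12241}{454 + \left(\frac{12059}{-10737} - \frac{2250}{10014}\right)}}{7142 - 41146} = \frac{27790 + \frac{8450}{454 + \left(12059 \left(- \frac{1}{10737}\right) - \frac{375}{1669}\right)}}{-34004} = \left(27790 + \frac{8450}{454 - \frac{24152846}{17920053}}\right) \left(- \frac{1}{34004}\right) = \left(27790 + \frac{8450}{\frac{8111551216}{17920053}}\right) \left(- \frac{1}{34004}\right) = \left(27790 + 8450 \cdot \frac{17920053}{8111551216}\right) \left(- \frac{1}{34004}\right) = \left(27790 + \frac{75712223925}{4055775608}\right) \left(- \frac{1}{34004}\right) = \frac{112785716370245}{4055775608} \left(- \frac{1}{34004}\right) = - \frac{112785716370245}{137912593774432}$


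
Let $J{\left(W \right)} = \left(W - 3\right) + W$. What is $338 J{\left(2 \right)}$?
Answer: $338$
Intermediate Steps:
$J{\left(W \right)} = -3 + 2 W$ ($J{\left(W \right)} = \left(-3 + W\right) + W = -3 + 2 W$)
$338 J{\left(2 \right)} = 338 \left(-3 + 2 \cdot 2\right) = 338 \left(-3 + 4\right) = 338 \cdot 1 = 338$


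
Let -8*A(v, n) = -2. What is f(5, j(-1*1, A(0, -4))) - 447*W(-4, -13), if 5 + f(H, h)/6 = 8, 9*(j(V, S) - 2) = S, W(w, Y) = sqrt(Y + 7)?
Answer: 18 - 447*I*sqrt(6) ≈ 18.0 - 1094.9*I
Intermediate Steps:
W(w, Y) = sqrt(7 + Y)
A(v, n) = 1/4 (A(v, n) = -1/8*(-2) = 1/4)
j(V, S) = 2 + S/9
f(H, h) = 18 (f(H, h) = -30 + 6*8 = -30 + 48 = 18)
f(5, j(-1*1, A(0, -4))) - 447*W(-4, -13) = 18 - 447*sqrt(7 - 13) = 18 - 447*I*sqrt(6)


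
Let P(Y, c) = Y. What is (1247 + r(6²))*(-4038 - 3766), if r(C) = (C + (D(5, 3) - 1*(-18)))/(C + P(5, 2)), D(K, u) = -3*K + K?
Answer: -399338484/41 ≈ -9.7400e+6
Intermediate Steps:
D(K, u) = -2*K
r(C) = (8 + C)/(5 + C) (r(C) = (C + (-2*5 - 1*(-18)))/(C + 5) = (C + (-10 + 18))/(5 + C) = (C + 8)/(5 + C) = (8 + C)/(5 + C))
(1247 + r(6²))*(-4038 - 3766) = (1247 + (8 + 6²)/(5 + 6²))*(-4038 - 3766) = (1247 + (8 + 36)/(5 + 36))*(-7804) = (1247 + 44/41)*(-7804) = (51171/41)*(-7804) = -399338484/41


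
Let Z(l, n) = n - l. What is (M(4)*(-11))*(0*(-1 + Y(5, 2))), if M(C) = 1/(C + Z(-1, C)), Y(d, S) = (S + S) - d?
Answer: 0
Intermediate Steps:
Y(d, S) = -d + 2*S (Y(d, S) = 2*S - d = -d + 2*S)
M(C) = 1/(1 + 2*C) (M(C) = 1/(C + (C - 1*(-1))) = 1/(C + (C + 1)) = 1/(C + (1 + C)) = 1/(1 + 2*C))
(M(4)*(-11))*(0*(-1 + Y(5, 2))) = (-11/(1 + 2*4))*(0*(-1 + (-1*5 + 2*2))) = (-11/(1 + 8))*(0*(-1 + (-5 + 4))) = (-11/9)*(0*(-1 - 1)) = ((⅑)*(-11))*(0*(-2)) = -11/9*0 = 0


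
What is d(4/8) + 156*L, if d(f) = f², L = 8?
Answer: 4993/4 ≈ 1248.3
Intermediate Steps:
d(4/8) + 156*L = (4/8)² + 156*8 = (4*(⅛))² + 1248 = (½)² + 1248 = ¼ + 1248 = 4993/4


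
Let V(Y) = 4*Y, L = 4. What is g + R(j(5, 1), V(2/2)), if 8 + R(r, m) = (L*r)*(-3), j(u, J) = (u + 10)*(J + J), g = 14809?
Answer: 14441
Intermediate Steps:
j(u, J) = 2*J*(10 + u) (j(u, J) = (10 + u)*(2*J) = 2*J*(10 + u))
R(r, m) = -8 - 12*r (R(r, m) = -8 + (4*r)*(-3) = -8 - 12*r)
g + R(j(5, 1), V(2/2)) = 14809 + (-8 - 24*(10 + 5)) = 14809 + (-8 - 24*15) = 14809 + (-8 - 12*30) = 14809 + (-8 - 360) = 14809 - 368 = 14441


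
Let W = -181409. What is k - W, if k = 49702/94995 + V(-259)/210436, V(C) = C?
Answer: 3626443070344747/19990367820 ≈ 1.8141e+5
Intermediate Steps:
k = 10434486367/19990367820 (k = 49702/94995 - 259/210436 = 10434486367/19990367820 ≈ 0.52198)
k - W = 10434486367/19990367820 - 1*(-181409) = 10434486367/19990367820 + 181409 = 3626443070344747/19990367820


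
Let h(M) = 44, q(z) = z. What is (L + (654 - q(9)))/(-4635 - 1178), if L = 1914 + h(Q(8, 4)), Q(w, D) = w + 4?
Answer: -2603/5813 ≈ -0.44779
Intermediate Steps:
Q(w, D) = 4 + w
L = 1958 (L = 1914 + 44 = 1958)
(L + (654 - q(9)))/(-4635 - 1178) = (1958 + (654 - 1*9))/(-4635 - 1178) = (1958 + (654 - 9))/(-5813) = (1958 + 645)*(-1/5813) = 2603*(-1/5813) = -2603/5813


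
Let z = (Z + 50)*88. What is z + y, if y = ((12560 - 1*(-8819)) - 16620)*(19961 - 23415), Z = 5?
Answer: -16432746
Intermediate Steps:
z = 4840 (z = (5 + 50)*88 = 55*88 = 4840)
y = -16437586 (y = ((12560 + 8819) - 16620)*(-3454) = (21379 - 16620)*(-3454) = 4759*(-3454) = -16437586)
z + y = 4840 - 16437586 = -16432746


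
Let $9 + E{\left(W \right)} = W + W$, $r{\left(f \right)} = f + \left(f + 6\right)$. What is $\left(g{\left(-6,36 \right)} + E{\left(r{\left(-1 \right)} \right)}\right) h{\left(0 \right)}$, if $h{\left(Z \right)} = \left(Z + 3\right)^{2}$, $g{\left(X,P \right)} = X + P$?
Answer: $261$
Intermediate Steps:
$g{\left(X,P \right)} = P + X$
$r{\left(f \right)} = 6 + 2 f$ ($r{\left(f \right)} = f + \left(6 + f\right) = 6 + 2 f$)
$E{\left(W \right)} = -9 + 2 W$ ($E{\left(W \right)} = -9 + \left(W + W\right) = -9 + 2 W$)
$h{\left(Z \right)} = \left(3 + Z\right)^{2}$
$\left(g{\left(-6,36 \right)} + E{\left(r{\left(-1 \right)} \right)}\right) h{\left(0 \right)} = \left(\left(36 - 6\right) - \left(9 - 2 \left(6 + 2 \left(-1\right)\right)\right)\right) \left(3 + 0\right)^{2} = \left(30 - \left(9 - 2 \left(6 - 2\right)\right)\right) 3^{2} = \left(30 + \left(-9 + 2 \cdot 4\right)\right) 9 = \left(30 + \left(-9 + 8\right)\right) 9 = \left(30 - 1\right) 9 = 29 \cdot 9 = 261$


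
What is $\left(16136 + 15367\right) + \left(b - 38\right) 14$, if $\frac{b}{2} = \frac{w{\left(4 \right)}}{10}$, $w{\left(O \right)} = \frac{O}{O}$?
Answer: $\frac{154869}{5} \approx 30974.0$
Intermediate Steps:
$w{\left(O \right)} = 1$
$b = \frac{1}{5}$ ($b = 2 \cdot 1 \cdot \frac{1}{10} = 2 \cdot \frac{1}{10} = \frac{1}{5} \approx 0.2$)
$\left(16136 + 15367\right) + \left(b - 38\right) 14 = \left(16136 + 15367\right) + \left(\frac{1}{5} - 38\right) 14 = 31503 + \left(\frac{1}{5} - 38\right) 14 = 31503 - \frac{2646}{5} = \frac{154869}{5}$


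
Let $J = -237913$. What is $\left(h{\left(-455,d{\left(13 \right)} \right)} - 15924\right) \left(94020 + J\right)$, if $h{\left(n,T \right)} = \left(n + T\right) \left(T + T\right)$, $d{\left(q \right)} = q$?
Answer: $3944970488$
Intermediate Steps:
$h{\left(n,T \right)} = 2 T \left(T + n\right)$ ($h{\left(n,T \right)} = \left(T + n\right) 2 T = 2 T \left(T + n\right)$)
$\left(h{\left(-455,d{\left(13 \right)} \right)} - 15924\right) \left(94020 + J\right) = \left(2 \cdot 13 \left(13 - 455\right) - 15924\right) \left(94020 - 237913\right) = \left(2 \cdot 13 \left(-442\right) - 15924\right) \left(-143893\right) = \left(-11492 - 15924\right) \left(-143893\right) = \left(-27416\right) \left(-143893\right) = 3944970488$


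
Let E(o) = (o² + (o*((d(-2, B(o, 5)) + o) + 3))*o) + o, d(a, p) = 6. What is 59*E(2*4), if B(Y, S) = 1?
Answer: 68440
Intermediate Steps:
E(o) = o + o² + o²*(9 + o) (E(o) = (o² + (o*((6 + o) + 3))*o) + o = (o² + (o*(9 + o))*o) + o = (o² + o²*(9 + o)) + o = o + o² + o²*(9 + o))
59*E(2*4) = 59*((2*4)*(1 + (2*4)² + 10*(2*4))) = 59*(8*(1 + 8² + 10*8)) = 59*(8*(1 + 64 + 80)) = 59*(8*145) = 59*1160 = 68440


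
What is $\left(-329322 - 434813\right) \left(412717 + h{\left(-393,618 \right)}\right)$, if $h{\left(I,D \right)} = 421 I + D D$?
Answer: $-480784572380$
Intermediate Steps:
$h{\left(I,D \right)} = D^{2} + 421 I$ ($h{\left(I,D \right)} = 421 I + D^{2} = D^{2} + 421 I$)
$\left(-329322 - 434813\right) \left(412717 + h{\left(-393,618 \right)}\right) = \left(-329322 - 434813\right) \left(412717 + \left(618^{2} + 421 \left(-393\right)\right)\right) = - 764135 \left(412717 + \left(381924 - 165453\right)\right) = - 764135 \left(412717 + 216471\right) = \left(-764135\right) 629188 = -480784572380$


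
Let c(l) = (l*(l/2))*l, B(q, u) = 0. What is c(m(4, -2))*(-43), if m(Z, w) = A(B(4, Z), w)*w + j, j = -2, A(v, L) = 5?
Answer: 37152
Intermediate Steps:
m(Z, w) = -2 + 5*w (m(Z, w) = 5*w - 2 = -2 + 5*w)
c(l) = l**3/2 (c(l) = (l*(l*(1/2)))*l = (l*(l/2))*l = (l**2/2)*l = l**3/2)
c(m(4, -2))*(-43) = ((-2 + 5*(-2))**3/2)*(-43) = ((-2 - 10)**3/2)*(-43) = ((1/2)*(-12)**3)*(-43) = ((1/2)*(-1728))*(-43) = -864*(-43) = 37152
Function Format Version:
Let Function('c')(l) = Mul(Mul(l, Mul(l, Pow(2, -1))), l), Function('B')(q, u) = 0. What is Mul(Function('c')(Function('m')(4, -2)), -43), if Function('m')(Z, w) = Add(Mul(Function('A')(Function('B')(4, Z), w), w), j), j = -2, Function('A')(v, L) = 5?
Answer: 37152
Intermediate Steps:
Function('m')(Z, w) = Add(-2, Mul(5, w)) (Function('m')(Z, w) = Add(Mul(5, w), -2) = Add(-2, Mul(5, w)))
Function('c')(l) = Mul(Rational(1, 2), Pow(l, 3)) (Function('c')(l) = Mul(Mul(l, Mul(l, Rational(1, 2))), l) = Mul(Mul(l, Mul(Rational(1, 2), l)), l) = Mul(Mul(Rational(1, 2), Pow(l, 2)), l) = Mul(Rational(1, 2), Pow(l, 3)))
Mul(Function('c')(Function('m')(4, -2)), -43) = Mul(Mul(Rational(1, 2), Pow(Add(-2, Mul(5, -2)), 3)), -43) = Mul(Mul(Rational(1, 2), Pow(Add(-2, -10), 3)), -43) = Mul(Mul(Rational(1, 2), Pow(-12, 3)), -43) = Mul(Mul(Rational(1, 2), -1728), -43) = Mul(-864, -43) = 37152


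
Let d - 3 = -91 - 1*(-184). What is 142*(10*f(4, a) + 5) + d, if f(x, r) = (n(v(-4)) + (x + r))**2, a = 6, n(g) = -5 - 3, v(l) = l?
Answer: 6486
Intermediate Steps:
n(g) = -8
f(x, r) = (-8 + r + x)**2 (f(x, r) = (-8 + (x + r))**2 = (-8 + (r + x))**2 = (-8 + r + x)**2)
d = 96 (d = 3 + (-91 - 1*(-184)) = 3 + (-91 + 184) = 3 + 93 = 96)
142*(10*f(4, a) + 5) + d = 142*(10*(-8 + 6 + 4)**2 + 5) + 96 = 142*(10*2**2 + 5) + 96 = 142*(10*4 + 5) + 96 = 142*(40 + 5) + 96 = 142*45 + 96 = 6390 + 96 = 6486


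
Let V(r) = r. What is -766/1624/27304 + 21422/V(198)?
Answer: 237471915011/2194913952 ≈ 108.19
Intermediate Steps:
-766/1624/27304 + 21422/V(198) = -766/1624/27304 + 21422/198 = -766*1/1624*(1/27304) + 21422*(1/198) = -383/812*1/27304 + 10711/99 = -383/22170848 + 10711/99 = 237471915011/2194913952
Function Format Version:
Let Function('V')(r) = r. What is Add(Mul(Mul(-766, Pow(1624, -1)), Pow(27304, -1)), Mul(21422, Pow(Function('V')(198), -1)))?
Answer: Rational(237471915011, 2194913952) ≈ 108.19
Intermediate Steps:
Add(Mul(Mul(-766, Pow(1624, -1)), Pow(27304, -1)), Mul(21422, Pow(Function('V')(198), -1))) = Add(Mul(Mul(-766, Pow(1624, -1)), Pow(27304, -1)), Mul(21422, Pow(198, -1))) = Add(Mul(Mul(-766, Rational(1, 1624)), Rational(1, 27304)), Mul(21422, Rational(1, 198))) = Add(Mul(Rational(-383, 812), Rational(1, 27304)), Rational(10711, 99)) = Add(Rational(-383, 22170848), Rational(10711, 99)) = Rational(237471915011, 2194913952)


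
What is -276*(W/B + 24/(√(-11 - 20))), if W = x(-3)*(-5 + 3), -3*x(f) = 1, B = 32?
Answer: -23/4 + 6624*I*√31/31 ≈ -5.75 + 1189.7*I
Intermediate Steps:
x(f) = -⅓ (x(f) = -⅓*1 = -⅓)
W = ⅔ (W = -(-5 + 3)/3 = -⅓*(-2) = ⅔ ≈ 0.66667)
-276*(W/B + 24/(√(-11 - 20))) = -276*((⅔)/32 + 24/(√(-11 - 20))) = -276*((⅔)*(1/32) + 24/(√(-31))) = -276*(1/48 + 24/((I*√31))) = -276*(1/48 + 24*(-I*√31/31)) = -276*(1/48 - 24*I*√31/31) = -23/4 + 6624*I*√31/31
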